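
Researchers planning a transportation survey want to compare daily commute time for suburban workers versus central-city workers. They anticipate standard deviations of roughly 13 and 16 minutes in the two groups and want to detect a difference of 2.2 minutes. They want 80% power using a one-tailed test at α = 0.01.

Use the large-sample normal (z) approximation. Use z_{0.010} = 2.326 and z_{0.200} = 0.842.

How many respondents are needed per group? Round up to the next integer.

n = (z_α + z_β)² · (σ₁² + σ₂²) / δ²
  = (2.326 + 0.842)² · (13² + 16² = 425) / 2.2²
  = 10.0362 · 425 / 4.84
  = 881.28
Round up → n = 882 per group.

n = 882 per group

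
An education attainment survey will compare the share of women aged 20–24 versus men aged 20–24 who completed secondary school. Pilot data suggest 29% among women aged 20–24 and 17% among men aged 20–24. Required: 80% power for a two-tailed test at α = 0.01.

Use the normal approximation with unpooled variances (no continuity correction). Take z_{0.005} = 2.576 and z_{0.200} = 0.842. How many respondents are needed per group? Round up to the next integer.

n = 282 per group

n = (z_{α/2} + z_β)² · [p₁(1−p₁) + p₂(1−p₂)] / (p₁ − p₂)²
  = (2.576 + 0.842)² · (0.29·0.71 + 0.17·0.83) / (0.12)²
  = (3.418)² · (0.2059 + 0.1411) / 0.0144
  = 11.6827 · 0.3470 / 0.0144
  = 281.52
Round up → n = 282 per group.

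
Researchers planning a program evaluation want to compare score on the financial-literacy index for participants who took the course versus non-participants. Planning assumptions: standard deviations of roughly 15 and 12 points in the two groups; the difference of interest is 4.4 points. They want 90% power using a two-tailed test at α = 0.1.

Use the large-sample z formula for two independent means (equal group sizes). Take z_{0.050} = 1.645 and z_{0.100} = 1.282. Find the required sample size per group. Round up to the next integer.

n = 164 per group

n = (z_{α/2} + z_β)² · (σ₁² + σ₂²) / δ²
  = (1.645 + 1.282)² · (15² + 12² = 369) / 4.4²
  = 8.5673 · 369 / 19.36
  = 163.29
Round up → n = 164 per group.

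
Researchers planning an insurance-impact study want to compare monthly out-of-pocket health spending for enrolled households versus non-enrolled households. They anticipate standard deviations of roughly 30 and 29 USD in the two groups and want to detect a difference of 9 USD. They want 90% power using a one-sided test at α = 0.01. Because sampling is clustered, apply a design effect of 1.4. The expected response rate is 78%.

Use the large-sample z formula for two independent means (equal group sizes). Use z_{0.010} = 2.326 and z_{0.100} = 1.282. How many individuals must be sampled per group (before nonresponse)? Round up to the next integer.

n = 503 per group

n = (z_α + z_β)² · (σ₁² + σ₂²) / δ²
  = (2.326 + 1.282)² · (30² + 29² = 1741) / 9²
  = 13.0177 · 1741 / 81
  = 279.80
Design effect: 1.4 × 279.80 = 391.72.
Adjust for 78% response: 391.72 / 0.78 = 502.20.
Round up → n = 503 per group.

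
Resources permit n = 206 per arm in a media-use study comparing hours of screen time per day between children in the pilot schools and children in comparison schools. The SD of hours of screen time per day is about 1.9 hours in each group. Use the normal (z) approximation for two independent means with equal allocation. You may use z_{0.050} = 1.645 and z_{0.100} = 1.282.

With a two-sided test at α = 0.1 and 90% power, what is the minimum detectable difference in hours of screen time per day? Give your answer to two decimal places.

Minimum detectable difference ≈ 0.55 hours

δ = (z_{α/2} + z_β) · √((σ₁²+σ₂²)/n)
  = (1.645 + 1.282) · √(7.22/206)
  = 2.927 · √0.03505
  = 2.927 · 0.1872
  = 0.5480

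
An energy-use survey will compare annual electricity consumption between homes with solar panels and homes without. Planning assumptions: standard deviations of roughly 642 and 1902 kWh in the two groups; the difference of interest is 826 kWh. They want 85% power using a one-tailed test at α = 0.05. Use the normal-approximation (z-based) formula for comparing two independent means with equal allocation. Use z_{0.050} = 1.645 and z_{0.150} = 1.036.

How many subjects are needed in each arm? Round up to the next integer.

n = 43 per group

n = (z_α + z_β)² · (σ₁² + σ₂²) / δ²
  = (1.645 + 1.036)² · (642² + 1902² = 4029768) / 826²
  = 7.1878 · 4029768 / 682276
  = 42.45
Round up → n = 43 per group.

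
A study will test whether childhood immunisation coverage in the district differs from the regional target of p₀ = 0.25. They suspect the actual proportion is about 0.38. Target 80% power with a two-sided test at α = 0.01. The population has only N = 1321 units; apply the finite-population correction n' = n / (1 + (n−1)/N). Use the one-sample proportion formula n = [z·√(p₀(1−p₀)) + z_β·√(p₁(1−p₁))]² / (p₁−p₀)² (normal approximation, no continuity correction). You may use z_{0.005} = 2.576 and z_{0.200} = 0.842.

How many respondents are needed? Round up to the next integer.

n = [z_{α/2}·√(p₀q₀) + z_β·√(p₁q₁)]² / (p₁ − p₀)²
  = [2.576·√(0.25·0.75) + 0.842·√(0.38·0.62)]² / (0.13)²
  = [2.576·0.4330 + 0.842·0.4854]² / 0.0169
  = [1.5241]² / 0.0169
  = 137.46
Finite-population correction (N = 1321): 137.46 / (1 + (137.46 − 1)/1321) = 124.59.
Round up → n = 125.

n = 125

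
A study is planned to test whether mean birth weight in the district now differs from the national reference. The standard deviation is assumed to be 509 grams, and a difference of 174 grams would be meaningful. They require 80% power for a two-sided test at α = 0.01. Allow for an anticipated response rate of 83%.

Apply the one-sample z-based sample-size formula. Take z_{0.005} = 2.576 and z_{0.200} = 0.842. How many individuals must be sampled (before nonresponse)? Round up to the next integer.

n = 121

n = (z_{α/2} + z_β)² · σ² / δ²
  = (2.576 + 0.842)² · 509² / 174²
  = 11.6827 · 259081 / 30276
  = 99.97
Adjust for 83% response: 99.97 / 0.83 = 120.45.
Round up → n = 121.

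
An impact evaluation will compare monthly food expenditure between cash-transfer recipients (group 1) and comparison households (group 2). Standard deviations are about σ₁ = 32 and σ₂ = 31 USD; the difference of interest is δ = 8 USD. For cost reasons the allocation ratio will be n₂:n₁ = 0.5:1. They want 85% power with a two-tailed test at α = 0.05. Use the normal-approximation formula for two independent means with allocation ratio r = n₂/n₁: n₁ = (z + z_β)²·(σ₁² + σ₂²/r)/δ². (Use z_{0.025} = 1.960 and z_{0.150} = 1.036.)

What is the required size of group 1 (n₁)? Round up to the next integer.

n₁ = (z_{α/2} + z_β)² · (σ₁² + σ₂²/r) / δ²
   = (1.960 + 1.036)² · (32² + 31²/0.5) / 8²
   = 8.9760 · (1024 + 1922) / 64
   = 8.9760 · 2946 / 64
   = 413.18
Round up → n₁ = 414; n₂ = r·n₁ = 0.5 × 414 = 207.

n₁ = 414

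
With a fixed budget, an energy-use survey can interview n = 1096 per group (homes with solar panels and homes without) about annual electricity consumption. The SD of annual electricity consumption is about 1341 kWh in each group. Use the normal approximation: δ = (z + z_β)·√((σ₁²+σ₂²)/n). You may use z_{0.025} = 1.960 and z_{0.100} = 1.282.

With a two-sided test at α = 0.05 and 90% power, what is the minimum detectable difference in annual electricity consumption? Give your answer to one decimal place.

Minimum detectable difference ≈ 185.7 kWh

δ = (z_{α/2} + z_β) · √((σ₁²+σ₂²)/n)
  = (1.960 + 1.282) · √(3596562/1096)
  = 3.242 · √3281.5
  = 3.242 · 57.2847
  = 185.7169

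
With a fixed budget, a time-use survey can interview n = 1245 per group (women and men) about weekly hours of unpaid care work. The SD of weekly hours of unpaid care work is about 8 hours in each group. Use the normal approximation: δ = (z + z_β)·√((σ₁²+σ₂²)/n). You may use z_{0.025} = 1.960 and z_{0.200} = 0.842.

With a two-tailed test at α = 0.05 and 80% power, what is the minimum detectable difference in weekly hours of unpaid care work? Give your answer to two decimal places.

δ = (z_{α/2} + z_β) · √((σ₁²+σ₂²)/n)
  = (1.960 + 0.842) · √(128/1245)
  = 2.802 · √0.10281
  = 2.802 · 0.3206
  = 0.8984

Minimum detectable difference ≈ 0.90 hours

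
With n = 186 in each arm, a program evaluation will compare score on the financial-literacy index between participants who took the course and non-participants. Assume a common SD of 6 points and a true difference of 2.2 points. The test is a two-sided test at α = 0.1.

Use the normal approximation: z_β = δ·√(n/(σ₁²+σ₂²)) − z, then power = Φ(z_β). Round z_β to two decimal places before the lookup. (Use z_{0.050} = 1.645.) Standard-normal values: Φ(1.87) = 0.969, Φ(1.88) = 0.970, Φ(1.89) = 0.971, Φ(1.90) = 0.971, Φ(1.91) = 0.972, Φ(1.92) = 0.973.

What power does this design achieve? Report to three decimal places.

z_β = δ·√(n/(σ₁²+σ₂²)) − z_{α/2}
    = 2.2 · √(186/72) − 1.645
    = 2.2 · 1.60728 − 1.645
    = 3.5360 − 1.645 = 1.8910 → 1.89
Power = Φ(1.89) = 0.971.

Power ≈ 0.971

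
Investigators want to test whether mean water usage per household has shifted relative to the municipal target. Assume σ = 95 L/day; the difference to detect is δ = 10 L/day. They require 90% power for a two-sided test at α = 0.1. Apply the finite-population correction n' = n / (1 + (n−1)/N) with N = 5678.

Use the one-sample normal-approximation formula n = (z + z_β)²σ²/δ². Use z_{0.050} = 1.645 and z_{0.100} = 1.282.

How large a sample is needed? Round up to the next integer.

n = 681

n = (z_{α/2} + z_β)² · σ² / δ²
  = (1.645 + 1.282)² · 95² / 10²
  = 8.5673 · 9025 / 100
  = 773.20
Finite-population correction (N = 5678): 773.20 / (1 + (773.20 − 1)/5678) = 680.64.
Round up → n = 681.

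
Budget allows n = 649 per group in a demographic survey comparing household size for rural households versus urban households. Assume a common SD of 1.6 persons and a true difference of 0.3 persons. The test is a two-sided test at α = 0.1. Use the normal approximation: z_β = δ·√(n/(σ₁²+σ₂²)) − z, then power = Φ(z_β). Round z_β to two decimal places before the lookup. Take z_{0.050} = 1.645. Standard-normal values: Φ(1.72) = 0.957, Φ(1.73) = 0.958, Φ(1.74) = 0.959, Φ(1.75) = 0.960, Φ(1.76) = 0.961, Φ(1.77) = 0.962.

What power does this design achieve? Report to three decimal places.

z_β = δ·√(n/(σ₁²+σ₂²)) − z_{α/2}
    = 0.3 · √(649/5.12) − 1.645
    = 0.3 · 11.25868 − 1.645
    = 3.3776 − 1.645 = 1.7326 → 1.73
Power = Φ(1.73) = 0.958.

Power ≈ 0.958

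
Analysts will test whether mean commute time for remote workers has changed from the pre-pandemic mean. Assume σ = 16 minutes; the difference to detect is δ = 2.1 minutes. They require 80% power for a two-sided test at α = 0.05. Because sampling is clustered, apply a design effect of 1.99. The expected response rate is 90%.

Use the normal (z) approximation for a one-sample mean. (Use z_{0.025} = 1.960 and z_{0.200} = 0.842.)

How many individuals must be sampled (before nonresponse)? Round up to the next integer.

n = (z_{α/2} + z_β)² · σ² / δ²
  = (1.960 + 0.842)² · 16² / 2.1²
  = 7.8512 · 256 / 4.41
  = 455.76
Design effect: 1.99 × 455.76 = 906.97.
Adjust for 90% response: 906.97 / 0.90 = 1007.74.
Round up → n = 1008.

n = 1008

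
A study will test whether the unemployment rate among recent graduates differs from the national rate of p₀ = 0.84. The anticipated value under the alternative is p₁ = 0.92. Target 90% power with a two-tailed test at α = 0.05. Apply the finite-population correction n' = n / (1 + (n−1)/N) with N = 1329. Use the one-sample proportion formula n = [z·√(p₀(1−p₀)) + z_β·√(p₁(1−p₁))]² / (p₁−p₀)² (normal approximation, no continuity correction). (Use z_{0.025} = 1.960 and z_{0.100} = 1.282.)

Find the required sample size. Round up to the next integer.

n = 157

n = [z_{α/2}·√(p₀q₀) + z_β·√(p₁q₁)]² / (p₁ − p₀)²
  = [1.960·√(0.84·0.16) + 1.282·√(0.92·0.08)]² / (0.08)²
  = [1.960·0.3666 + 1.282·0.2713]² / 0.0064
  = [1.0663]² / 0.0064
  = 177.67
Finite-population correction (N = 1329): 177.67 / (1 + (177.67 − 1)/1329) = 156.82.
Round up → n = 157.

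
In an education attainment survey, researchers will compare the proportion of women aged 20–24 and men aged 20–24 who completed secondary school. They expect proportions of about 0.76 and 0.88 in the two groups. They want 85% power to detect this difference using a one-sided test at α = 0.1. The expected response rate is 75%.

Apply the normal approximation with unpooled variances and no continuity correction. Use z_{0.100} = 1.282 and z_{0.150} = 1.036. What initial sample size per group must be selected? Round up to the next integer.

n = (z_α + z_β)² · [p₁(1−p₁) + p₂(1−p₂)] / (p₁ − p₂)²
  = (1.282 + 1.036)² · (0.76·0.24 + 0.88·0.12) / (-0.12)²
  = (2.318)² · (0.1824 + 0.1056) / 0.0144
  = 5.3731 · 0.2880 / 0.0144
  = 107.46
Adjust for 75% response: 107.46 / 0.75 = 143.28.
Round up → n = 144 per group.

n = 144 per group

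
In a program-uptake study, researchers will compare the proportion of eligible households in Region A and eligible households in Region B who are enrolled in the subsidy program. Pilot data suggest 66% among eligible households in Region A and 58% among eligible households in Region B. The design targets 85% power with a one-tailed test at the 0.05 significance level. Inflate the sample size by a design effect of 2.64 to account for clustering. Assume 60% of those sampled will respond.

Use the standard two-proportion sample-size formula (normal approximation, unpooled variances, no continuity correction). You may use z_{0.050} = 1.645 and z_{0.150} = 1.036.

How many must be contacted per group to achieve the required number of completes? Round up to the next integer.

n = 2313 per group

n = (z_α + z_β)² · [p₁(1−p₁) + p₂(1−p₂)] / (p₁ − p₂)²
  = (1.645 + 1.036)² · (0.66·0.34 + 0.58·0.42) / (0.08)²
  = (2.681)² · (0.2244 + 0.2436) / 0.0064
  = 7.1878 · 0.4680 / 0.0064
  = 525.61
Design effect: 2.64 × 525.61 = 1387.60.
Adjust for 60% response: 1387.60 / 0.60 = 2312.66.
Round up → n = 2313 per group.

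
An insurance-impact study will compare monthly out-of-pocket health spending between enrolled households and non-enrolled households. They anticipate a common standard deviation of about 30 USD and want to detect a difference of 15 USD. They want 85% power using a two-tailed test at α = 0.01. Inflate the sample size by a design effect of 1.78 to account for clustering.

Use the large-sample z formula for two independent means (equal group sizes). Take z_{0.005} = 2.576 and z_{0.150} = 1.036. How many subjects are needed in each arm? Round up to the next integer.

n = (z_{α/2} + z_β)² · (σ₁² + σ₂²) / δ²
  = (2.576 + 1.036)² · (2·30² = 1800) / 15²
  = 13.0465 · 1800 / 225
  = 104.37
Design effect: 1.78 × 104.37 = 185.78.
Round up → n = 186 per group.

n = 186 per group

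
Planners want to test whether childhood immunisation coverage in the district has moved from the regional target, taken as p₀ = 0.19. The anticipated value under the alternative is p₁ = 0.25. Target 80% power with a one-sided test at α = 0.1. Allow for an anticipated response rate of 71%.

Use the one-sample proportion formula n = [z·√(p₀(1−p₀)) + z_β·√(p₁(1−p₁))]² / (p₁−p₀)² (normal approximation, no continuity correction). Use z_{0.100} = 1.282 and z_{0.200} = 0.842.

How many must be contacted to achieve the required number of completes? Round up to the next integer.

n = [z_α·√(p₀q₀) + z_β·√(p₁q₁)]² / (p₁ − p₀)²
  = [1.282·√(0.19·0.81) + 0.842·√(0.25·0.75)]² / (0.06)²
  = [1.282·0.3923 + 0.842·0.4330]² / 0.0036
  = [0.8675]² / 0.0036
  = 209.06
Adjust for 71% response: 209.06 / 0.71 = 294.45.
Round up → n = 295.

n = 295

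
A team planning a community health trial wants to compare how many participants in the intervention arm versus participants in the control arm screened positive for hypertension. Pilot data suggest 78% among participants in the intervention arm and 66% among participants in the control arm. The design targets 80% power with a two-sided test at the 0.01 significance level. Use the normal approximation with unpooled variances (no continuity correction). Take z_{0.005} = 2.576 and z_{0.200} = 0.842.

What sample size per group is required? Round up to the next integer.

n = 322 per group

n = (z_{α/2} + z_β)² · [p₁(1−p₁) + p₂(1−p₂)] / (p₁ − p₂)²
  = (2.576 + 0.842)² · (0.78·0.22 + 0.66·0.34) / (0.12)²
  = (3.418)² · (0.1716 + 0.2244) / 0.0144
  = 11.6827 · 0.3960 / 0.0144
  = 321.27
Round up → n = 322 per group.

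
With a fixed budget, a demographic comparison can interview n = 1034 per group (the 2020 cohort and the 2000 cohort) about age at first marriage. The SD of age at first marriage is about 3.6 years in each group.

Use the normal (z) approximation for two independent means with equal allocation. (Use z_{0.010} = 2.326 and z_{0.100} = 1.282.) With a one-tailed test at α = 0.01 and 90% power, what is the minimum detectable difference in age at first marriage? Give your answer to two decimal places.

Minimum detectable difference ≈ 0.57 years

δ = (z_α + z_β) · √((σ₁²+σ₂²)/n)
  = (2.326 + 1.282) · √(25.92/1034)
  = 3.608 · √0.02507
  = 3.608 · 0.1583
  = 0.5712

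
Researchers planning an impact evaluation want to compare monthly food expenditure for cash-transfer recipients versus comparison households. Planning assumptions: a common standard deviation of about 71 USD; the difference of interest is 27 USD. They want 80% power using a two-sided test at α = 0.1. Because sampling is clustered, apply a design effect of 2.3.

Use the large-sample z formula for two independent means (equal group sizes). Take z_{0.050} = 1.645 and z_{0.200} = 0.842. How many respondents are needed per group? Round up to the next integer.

n = (z_{α/2} + z_β)² · (σ₁² + σ₂²) / δ²
  = (1.645 + 0.842)² · (2·71² = 10082) / 27²
  = 6.1852 · 10082 / 729
  = 85.54
Design effect: 2.3 × 85.54 = 196.74.
Round up → n = 197 per group.

n = 197 per group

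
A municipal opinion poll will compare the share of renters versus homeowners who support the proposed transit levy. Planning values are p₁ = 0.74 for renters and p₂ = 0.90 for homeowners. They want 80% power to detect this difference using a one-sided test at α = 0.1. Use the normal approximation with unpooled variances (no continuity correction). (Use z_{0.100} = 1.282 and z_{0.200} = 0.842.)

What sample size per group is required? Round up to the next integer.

n = 50 per group

n = (z_α + z_β)² · [p₁(1−p₁) + p₂(1−p₂)] / (p₁ − p₂)²
  = (1.282 + 0.842)² · (0.74·0.26 + 0.90·0.10) / (-0.16)²
  = (2.124)² · (0.1924 + 0.0900) / 0.0256
  = 4.5114 · 0.2824 / 0.0256
  = 49.77
Round up → n = 50 per group.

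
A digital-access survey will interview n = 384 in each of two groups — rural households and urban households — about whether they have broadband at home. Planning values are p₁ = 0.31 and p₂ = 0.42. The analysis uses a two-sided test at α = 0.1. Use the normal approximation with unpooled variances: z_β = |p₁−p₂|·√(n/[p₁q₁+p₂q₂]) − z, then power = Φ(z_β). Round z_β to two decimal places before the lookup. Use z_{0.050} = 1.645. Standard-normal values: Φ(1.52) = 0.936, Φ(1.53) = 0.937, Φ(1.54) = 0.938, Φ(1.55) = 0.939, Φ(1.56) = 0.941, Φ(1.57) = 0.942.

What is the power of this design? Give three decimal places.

z_β = |p₁−p₂|·√(n/[p₁q₁+p₂q₂]) − z_{α/2}
    = 0.11 · √(384/0.4575) − 1.645
    = 0.11 · 28.9714 − 1.645
    = 3.1869 − 1.645 = 1.5419 → 1.54
Power = Φ(1.54) = 0.938.

Power ≈ 0.938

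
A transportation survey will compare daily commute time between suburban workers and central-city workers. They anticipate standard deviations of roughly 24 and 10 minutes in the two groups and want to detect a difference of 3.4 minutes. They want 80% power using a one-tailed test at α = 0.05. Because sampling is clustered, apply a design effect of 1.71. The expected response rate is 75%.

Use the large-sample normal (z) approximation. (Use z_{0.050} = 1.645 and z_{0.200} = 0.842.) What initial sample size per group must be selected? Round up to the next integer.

n = 825 per group

n = (z_α + z_β)² · (σ₁² + σ₂²) / δ²
  = (1.645 + 0.842)² · (24² + 10² = 676) / 3.4²
  = 6.1852 · 676 / 11.56
  = 361.69
Design effect: 1.71 × 361.69 = 618.50.
Adjust for 75% response: 618.50 / 0.75 = 824.66.
Round up → n = 825 per group.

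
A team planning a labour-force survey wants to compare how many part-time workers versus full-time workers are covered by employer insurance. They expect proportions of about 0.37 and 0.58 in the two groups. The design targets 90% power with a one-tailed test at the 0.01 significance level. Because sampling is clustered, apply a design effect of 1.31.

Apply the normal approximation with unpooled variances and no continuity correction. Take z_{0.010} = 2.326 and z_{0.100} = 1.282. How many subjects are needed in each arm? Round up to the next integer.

n = (z_α + z_β)² · [p₁(1−p₁) + p₂(1−p₂)] / (p₁ − p₂)²
  = (2.326 + 1.282)² · (0.37·0.63 + 0.58·0.42) / (-0.21)²
  = (3.608)² · (0.2331 + 0.2436) / 0.0441
  = 13.0177 · 0.4767 / 0.0441
  = 140.71
Design effect: 1.31 × 140.71 = 184.34.
Round up → n = 185 per group.

n = 185 per group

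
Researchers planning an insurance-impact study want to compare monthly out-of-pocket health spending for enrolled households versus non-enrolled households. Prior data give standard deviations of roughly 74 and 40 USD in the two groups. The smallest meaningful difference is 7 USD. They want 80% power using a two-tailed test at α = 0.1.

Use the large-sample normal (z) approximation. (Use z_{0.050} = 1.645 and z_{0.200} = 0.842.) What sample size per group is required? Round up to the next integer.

n = (z_{α/2} + z_β)² · (σ₁² + σ₂²) / δ²
  = (1.645 + 0.842)² · (74² + 40² = 7076) / 7²
  = 6.1852 · 7076 / 49
  = 893.19
Round up → n = 894 per group.

n = 894 per group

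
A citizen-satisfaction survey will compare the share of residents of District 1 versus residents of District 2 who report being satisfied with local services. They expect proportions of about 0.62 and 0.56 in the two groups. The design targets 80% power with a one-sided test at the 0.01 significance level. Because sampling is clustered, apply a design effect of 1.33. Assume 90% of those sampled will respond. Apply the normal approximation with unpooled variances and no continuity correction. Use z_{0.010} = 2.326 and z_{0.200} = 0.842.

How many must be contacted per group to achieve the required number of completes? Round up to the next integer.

n = 1986 per group

n = (z_α + z_β)² · [p₁(1−p₁) + p₂(1−p₂)] / (p₁ − p₂)²
  = (2.326 + 0.842)² · (0.62·0.38 + 0.56·0.44) / (0.06)²
  = (3.168)² · (0.2356 + 0.2464) / 0.0036
  = 10.0362 · 0.4820 / 0.0036
  = 1343.74
Design effect: 1.33 × 1343.74 = 1787.17.
Adjust for 90% response: 1787.17 / 0.90 = 1985.75.
Round up → n = 1986 per group.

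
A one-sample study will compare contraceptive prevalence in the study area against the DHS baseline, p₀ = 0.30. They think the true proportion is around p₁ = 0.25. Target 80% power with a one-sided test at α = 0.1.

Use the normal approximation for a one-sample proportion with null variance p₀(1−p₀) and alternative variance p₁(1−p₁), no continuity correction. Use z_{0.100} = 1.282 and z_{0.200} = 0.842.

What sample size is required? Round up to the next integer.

n = [z_α·√(p₀q₀) + z_β·√(p₁q₁)]² / (p₁ − p₀)²
  = [1.282·√(0.30·0.70) + 0.842·√(0.25·0.75)]² / (-0.05)²
  = [1.282·0.4583 + 0.842·0.4330]² / 0.0025
  = [0.9521]² / 0.0025
  = 362.58
Round up → n = 363.

n = 363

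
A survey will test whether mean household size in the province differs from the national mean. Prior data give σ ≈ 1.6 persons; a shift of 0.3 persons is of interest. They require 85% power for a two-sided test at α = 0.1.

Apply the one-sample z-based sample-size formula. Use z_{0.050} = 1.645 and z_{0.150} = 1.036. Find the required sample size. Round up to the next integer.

n = 205

n = (z_{α/2} + z_β)² · σ² / δ²
  = (1.645 + 1.036)² · 1.6² / 0.3²
  = 7.1878 · 2.56 / 0.09
  = 204.45
Round up → n = 205.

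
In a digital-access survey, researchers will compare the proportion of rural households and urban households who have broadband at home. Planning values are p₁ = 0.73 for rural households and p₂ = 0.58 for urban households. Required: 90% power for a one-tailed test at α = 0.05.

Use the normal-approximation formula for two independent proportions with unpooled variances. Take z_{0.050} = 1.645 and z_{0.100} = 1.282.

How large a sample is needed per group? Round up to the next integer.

n = 168 per group

n = (z_α + z_β)² · [p₁(1−p₁) + p₂(1−p₂)] / (p₁ − p₂)²
  = (1.645 + 1.282)² · (0.73·0.27 + 0.58·0.42) / (0.15)²
  = (2.927)² · (0.1971 + 0.2436) / 0.0225
  = 8.5673 · 0.4407 / 0.0225
  = 167.81
Round up → n = 168 per group.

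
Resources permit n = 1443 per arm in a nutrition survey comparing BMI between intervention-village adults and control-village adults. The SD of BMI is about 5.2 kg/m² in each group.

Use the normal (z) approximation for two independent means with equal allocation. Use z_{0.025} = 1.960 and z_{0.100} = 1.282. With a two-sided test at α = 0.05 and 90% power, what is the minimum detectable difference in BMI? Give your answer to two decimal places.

Minimum detectable difference ≈ 0.63 kg/m²

δ = (z_{α/2} + z_β) · √((σ₁²+σ₂²)/n)
  = (1.960 + 1.282) · √(54.08/1443)
  = 3.242 · √0.03748
  = 3.242 · 0.1936
  = 0.6276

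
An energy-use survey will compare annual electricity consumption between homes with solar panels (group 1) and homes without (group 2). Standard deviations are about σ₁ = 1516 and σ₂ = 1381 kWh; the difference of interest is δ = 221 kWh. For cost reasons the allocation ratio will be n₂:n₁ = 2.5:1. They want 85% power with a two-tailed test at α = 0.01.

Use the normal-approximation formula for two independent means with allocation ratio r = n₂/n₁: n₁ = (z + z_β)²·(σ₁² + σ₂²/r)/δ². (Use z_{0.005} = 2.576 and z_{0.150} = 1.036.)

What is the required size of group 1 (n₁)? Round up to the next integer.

n₁ = 818

n₁ = (z_{α/2} + z_β)² · (σ₁² + σ₂²/r) / δ²
   = (2.576 + 1.036)² · (1516² + 1381²/2.5) / 221²
   = 13.0465 · (2298256 + 762864.4) / 48841
   = 13.0465 · 3061120.4 / 48841
   = 817.70
Round up → n₁ = 818; n₂ = r·n₁ = 2.5 × 818 = 2045.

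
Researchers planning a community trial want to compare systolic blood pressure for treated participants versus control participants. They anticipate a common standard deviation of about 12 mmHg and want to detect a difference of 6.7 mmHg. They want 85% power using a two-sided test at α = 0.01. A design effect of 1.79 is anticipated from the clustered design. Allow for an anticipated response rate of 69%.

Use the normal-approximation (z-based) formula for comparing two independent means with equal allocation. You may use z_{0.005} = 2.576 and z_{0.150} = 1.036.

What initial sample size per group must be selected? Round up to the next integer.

n = (z_{α/2} + z_β)² · (σ₁² + σ₂²) / δ²
  = (2.576 + 1.036)² · (2·12² = 288) / 6.7²
  = 13.0465 · 288 / 44.89
  = 83.70
Design effect: 1.79 × 83.70 = 149.83.
Adjust for 69% response: 149.83 / 0.69 = 217.14.
Round up → n = 218 per group.

n = 218 per group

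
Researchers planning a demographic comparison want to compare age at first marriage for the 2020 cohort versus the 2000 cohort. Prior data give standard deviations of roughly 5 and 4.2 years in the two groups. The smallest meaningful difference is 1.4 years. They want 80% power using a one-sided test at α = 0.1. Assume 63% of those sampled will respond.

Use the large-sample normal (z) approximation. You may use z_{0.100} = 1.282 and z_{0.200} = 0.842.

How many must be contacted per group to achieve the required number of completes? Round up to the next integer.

n = 156 per group

n = (z_α + z_β)² · (σ₁² + σ₂²) / δ²
  = (1.282 + 0.842)² · (5² + 4.2² = 42.64) / 1.4²
  = 4.5114 · 42.64 / 1.96
  = 98.15
Adjust for 63% response: 98.15 / 0.63 = 155.79.
Round up → n = 156 per group.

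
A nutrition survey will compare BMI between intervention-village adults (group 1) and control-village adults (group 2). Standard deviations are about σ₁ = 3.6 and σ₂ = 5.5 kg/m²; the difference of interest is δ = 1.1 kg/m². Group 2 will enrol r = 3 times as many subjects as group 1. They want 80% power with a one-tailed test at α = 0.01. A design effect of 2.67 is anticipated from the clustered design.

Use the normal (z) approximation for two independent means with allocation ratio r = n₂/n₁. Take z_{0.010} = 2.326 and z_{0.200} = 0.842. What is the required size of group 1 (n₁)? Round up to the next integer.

n₁ = 511

n₁ = (z_α + z_β)² · (σ₁² + σ₂²/r) / δ²
   = (2.326 + 0.842)² · (3.6² + 5.5²/3) / 1.1²
   = 10.0362 · (12.96 + 10.0833) / 1.21
   = 10.0362 · 23.0433 / 1.21
   = 191.13
Design effect: 2.67 × 191.13 = 510.32.
Round up → n₁ = 511; n₂ = r·n₁ = 3 × 511 = 1533.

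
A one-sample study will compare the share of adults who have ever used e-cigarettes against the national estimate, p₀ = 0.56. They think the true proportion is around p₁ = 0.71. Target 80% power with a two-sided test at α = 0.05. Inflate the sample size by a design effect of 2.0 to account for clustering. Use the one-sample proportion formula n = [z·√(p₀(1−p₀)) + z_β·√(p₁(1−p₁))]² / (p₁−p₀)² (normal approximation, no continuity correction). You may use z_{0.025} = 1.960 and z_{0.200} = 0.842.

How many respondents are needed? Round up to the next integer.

n = [z_{α/2}·√(p₀q₀) + z_β·√(p₁q₁)]² / (p₁ − p₀)²
  = [1.960·√(0.56·0.44) + 0.842·√(0.71·0.29)]² / (0.15)²
  = [1.960·0.4964 + 0.842·0.4538]² / 0.0225
  = [1.3550]² / 0.0225
  = 81.60
Design effect: 2.0 × 81.60 = 163.20.
Round up → n = 164.

n = 164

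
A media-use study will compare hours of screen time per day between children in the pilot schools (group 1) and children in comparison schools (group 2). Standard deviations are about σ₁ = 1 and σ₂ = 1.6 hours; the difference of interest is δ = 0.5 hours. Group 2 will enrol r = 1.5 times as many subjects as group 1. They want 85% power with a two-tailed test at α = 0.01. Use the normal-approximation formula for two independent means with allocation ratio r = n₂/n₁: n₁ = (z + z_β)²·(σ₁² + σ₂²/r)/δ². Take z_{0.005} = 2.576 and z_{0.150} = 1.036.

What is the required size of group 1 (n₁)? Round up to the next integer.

n₁ = (z_{α/2} + z_β)² · (σ₁² + σ₂²/r) / δ²
   = (2.576 + 1.036)² · (1² + 1.6²/1.5) / 0.5²
   = 13.0465 · (1 + 1.7067) / 0.25
   = 13.0465 · 2.7067 / 0.25
   = 141.25
Round up → n₁ = 142; n₂ = r·n₁ = 1.5 × 142 = 213.

n₁ = 142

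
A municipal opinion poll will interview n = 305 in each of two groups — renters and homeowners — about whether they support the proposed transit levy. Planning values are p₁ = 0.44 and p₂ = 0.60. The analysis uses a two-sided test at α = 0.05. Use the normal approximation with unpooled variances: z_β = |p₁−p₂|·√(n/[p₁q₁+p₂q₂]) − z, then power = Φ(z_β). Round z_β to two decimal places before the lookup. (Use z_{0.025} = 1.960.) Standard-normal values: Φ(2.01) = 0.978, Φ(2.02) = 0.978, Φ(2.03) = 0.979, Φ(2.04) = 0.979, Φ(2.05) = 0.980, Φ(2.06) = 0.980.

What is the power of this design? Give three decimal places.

Power ≈ 0.980

z_β = |p₁−p₂|·√(n/[p₁q₁+p₂q₂]) − z_{α/2}
    = 0.16 · √(305/0.4864) − 1.960
    = 0.16 · 25.0411 − 1.960
    = 4.0066 − 1.960 = 2.0466 → 2.05
Power = Φ(2.05) = 0.980.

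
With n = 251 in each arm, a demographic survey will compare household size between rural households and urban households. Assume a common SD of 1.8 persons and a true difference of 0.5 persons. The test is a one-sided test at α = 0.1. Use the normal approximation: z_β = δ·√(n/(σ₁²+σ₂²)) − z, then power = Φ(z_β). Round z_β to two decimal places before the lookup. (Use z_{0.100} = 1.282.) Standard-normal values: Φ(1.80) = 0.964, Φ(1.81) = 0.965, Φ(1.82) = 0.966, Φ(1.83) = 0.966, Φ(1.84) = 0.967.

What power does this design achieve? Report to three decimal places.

Power ≈ 0.966

z_β = δ·√(n/(σ₁²+σ₂²)) − z_α
    = 0.5 · √(251/6.48) − 1.282
    = 0.5 · 6.22371 − 1.282
    = 3.1119 − 1.282 = 1.8299 → 1.83
Power = Φ(1.83) = 0.966.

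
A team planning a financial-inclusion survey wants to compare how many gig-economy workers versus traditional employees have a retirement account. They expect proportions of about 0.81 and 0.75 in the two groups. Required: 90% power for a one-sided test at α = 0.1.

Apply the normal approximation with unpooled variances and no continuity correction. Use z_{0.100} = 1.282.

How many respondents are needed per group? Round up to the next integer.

n = 624 per group

n = (z_α + z_β)² · [p₁(1−p₁) + p₂(1−p₂)] / (p₁ − p₂)²
  = (1.282 + 1.282)² · (0.81·0.19 + 0.75·0.25) / (0.06)²
  = (2.564)² · (0.1539 + 0.1875) / 0.0036
  = 6.5741 · 0.3414 / 0.0036
  = 623.44
Round up → n = 624 per group.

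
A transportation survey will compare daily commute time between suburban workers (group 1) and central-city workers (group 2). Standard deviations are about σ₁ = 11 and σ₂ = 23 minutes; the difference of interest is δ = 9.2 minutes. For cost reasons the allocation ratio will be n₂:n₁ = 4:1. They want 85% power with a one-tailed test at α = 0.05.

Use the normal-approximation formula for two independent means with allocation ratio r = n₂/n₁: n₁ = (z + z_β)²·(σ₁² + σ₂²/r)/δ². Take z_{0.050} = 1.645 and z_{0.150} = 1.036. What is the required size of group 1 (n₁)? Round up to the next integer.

n₁ = (z_α + z_β)² · (σ₁² + σ₂²/r) / δ²
   = (1.645 + 1.036)² · (11² + 23²/4) / 9.2²
   = 7.1878 · (121 + 132.25) / 84.64
   = 7.1878 · 253.25 / 84.64
   = 21.51
Round up → n₁ = 22; n₂ = r·n₁ = 4 × 22 = 88.

n₁ = 22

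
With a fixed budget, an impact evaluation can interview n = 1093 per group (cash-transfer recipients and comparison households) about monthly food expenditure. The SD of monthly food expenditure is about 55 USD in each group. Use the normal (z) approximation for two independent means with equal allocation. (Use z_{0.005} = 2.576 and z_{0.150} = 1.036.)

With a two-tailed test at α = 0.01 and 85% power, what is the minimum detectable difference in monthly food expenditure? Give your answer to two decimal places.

δ = (z_{α/2} + z_β) · √((σ₁²+σ₂²)/n)
  = (2.576 + 1.036) · √(6050/1093)
  = 3.612 · √5.5352
  = 3.612 · 2.3527
  = 8.4980

Minimum detectable difference ≈ 8.50 USD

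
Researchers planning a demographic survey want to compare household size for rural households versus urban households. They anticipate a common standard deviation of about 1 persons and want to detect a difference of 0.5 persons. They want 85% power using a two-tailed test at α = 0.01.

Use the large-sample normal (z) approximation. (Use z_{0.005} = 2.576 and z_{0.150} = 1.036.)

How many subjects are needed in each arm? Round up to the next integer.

n = 105 per group

n = (z_{α/2} + z_β)² · (σ₁² + σ₂²) / δ²
  = (2.576 + 1.036)² · (2·1² = 2) / 0.5²
  = 13.0465 · 2 / 0.25
  = 104.37
Round up → n = 105 per group.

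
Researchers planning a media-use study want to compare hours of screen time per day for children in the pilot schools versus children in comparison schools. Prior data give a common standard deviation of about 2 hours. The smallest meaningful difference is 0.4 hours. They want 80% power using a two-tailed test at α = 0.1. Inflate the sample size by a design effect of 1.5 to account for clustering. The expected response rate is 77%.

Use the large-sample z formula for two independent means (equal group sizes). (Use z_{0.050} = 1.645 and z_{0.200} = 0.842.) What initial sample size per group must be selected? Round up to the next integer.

n = (z_{α/2} + z_β)² · (σ₁² + σ₂²) / δ²
  = (1.645 + 0.842)² · (2·2² = 8) / 0.4²
  = 6.1852 · 8 / 0.16
  = 309.26
Design effect: 1.5 × 309.26 = 463.89.
Adjust for 77% response: 463.89 / 0.77 = 602.45.
Round up → n = 603 per group.

n = 603 per group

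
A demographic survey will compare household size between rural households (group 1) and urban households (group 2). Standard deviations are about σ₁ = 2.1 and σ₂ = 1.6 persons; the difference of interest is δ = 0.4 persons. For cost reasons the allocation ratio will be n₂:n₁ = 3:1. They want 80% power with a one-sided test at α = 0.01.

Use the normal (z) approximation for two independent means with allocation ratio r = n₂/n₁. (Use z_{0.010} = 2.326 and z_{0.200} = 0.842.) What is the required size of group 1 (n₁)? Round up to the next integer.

n₁ = 331

n₁ = (z_α + z_β)² · (σ₁² + σ₂²/r) / δ²
   = (2.326 + 0.842)² · (2.1² + 1.6²/3) / 0.4²
   = 10.0362 · (4.41 + 0.85333) / 0.16
   = 10.0362 · 5.2633 / 0.16
   = 330.15
Round up → n₁ = 331; n₂ = r·n₁ = 3 × 331 = 993.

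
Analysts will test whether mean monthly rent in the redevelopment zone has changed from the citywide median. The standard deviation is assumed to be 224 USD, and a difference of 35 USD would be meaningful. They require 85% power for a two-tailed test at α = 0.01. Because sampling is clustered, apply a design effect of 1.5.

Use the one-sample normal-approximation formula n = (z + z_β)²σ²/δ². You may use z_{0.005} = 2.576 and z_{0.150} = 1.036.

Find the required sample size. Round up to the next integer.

n = (z_{α/2} + z_β)² · σ² / δ²
  = (2.576 + 1.036)² · 224² / 35²
  = 13.0465 · 50176 / 1225
  = 534.39
Design effect: 1.5 × 534.39 = 801.58.
Round up → n = 802.

n = 802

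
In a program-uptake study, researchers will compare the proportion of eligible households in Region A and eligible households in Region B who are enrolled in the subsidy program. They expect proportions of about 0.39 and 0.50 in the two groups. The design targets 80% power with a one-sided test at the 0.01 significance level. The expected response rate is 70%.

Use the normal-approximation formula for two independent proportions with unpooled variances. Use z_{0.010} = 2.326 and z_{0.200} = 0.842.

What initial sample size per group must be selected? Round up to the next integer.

n = 579 per group

n = (z_α + z_β)² · [p₁(1−p₁) + p₂(1−p₂)] / (p₁ − p₂)²
  = (2.326 + 0.842)² · (0.39·0.61 + 0.50·0.50) / (-0.11)²
  = (3.168)² · (0.2379 + 0.2500) / 0.0121
  = 10.0362 · 0.4879 / 0.0121
  = 404.68
Adjust for 70% response: 404.68 / 0.70 = 578.12.
Round up → n = 579 per group.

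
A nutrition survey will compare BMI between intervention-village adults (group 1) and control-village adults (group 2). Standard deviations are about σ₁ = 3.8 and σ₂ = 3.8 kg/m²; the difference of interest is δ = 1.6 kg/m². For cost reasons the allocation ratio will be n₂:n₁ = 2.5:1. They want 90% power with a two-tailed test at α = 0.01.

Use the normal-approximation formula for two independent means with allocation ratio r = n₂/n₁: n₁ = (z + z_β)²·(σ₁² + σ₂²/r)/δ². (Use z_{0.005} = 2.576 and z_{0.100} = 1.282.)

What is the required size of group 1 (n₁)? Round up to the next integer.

n₁ = 118

n₁ = (z_{α/2} + z_β)² · (σ₁² + σ₂²/r) / δ²
   = (2.576 + 1.282)² · (3.8² + 3.8²/2.5) / 1.6²
   = 14.8842 · (14.44 + 5.776) / 2.56
   = 14.8842 · 20.216 / 2.56
   = 117.54
Round up → n₁ = 118; n₂ = r·n₁ = 2.5 × 118 = 295.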